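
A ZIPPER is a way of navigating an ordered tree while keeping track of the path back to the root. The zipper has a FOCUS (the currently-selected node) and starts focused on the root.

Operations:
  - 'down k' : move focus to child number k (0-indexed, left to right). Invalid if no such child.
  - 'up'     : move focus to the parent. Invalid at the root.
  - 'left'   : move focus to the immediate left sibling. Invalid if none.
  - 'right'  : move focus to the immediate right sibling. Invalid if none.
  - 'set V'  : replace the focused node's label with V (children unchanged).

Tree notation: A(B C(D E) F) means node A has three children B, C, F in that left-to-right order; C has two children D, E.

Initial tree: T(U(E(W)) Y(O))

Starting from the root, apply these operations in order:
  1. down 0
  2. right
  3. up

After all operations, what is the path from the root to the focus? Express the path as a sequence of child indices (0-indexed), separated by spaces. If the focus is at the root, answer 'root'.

Answer: root

Derivation:
Step 1 (down 0): focus=U path=0 depth=1 children=['E'] left=[] right=['Y'] parent=T
Step 2 (right): focus=Y path=1 depth=1 children=['O'] left=['U'] right=[] parent=T
Step 3 (up): focus=T path=root depth=0 children=['U', 'Y'] (at root)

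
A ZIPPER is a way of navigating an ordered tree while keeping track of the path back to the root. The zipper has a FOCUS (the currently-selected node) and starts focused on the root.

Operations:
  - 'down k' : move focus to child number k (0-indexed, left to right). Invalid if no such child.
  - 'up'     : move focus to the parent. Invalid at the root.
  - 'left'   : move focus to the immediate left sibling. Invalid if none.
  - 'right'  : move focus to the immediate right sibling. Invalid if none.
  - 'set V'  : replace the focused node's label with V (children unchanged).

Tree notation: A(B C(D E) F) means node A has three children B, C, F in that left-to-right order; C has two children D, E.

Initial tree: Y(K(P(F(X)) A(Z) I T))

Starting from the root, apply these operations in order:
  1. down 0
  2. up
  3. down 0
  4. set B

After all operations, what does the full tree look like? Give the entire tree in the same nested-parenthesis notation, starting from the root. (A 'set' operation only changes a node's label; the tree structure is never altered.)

Step 1 (down 0): focus=K path=0 depth=1 children=['P', 'A', 'I', 'T'] left=[] right=[] parent=Y
Step 2 (up): focus=Y path=root depth=0 children=['K'] (at root)
Step 3 (down 0): focus=K path=0 depth=1 children=['P', 'A', 'I', 'T'] left=[] right=[] parent=Y
Step 4 (set B): focus=B path=0 depth=1 children=['P', 'A', 'I', 'T'] left=[] right=[] parent=Y

Answer: Y(B(P(F(X)) A(Z) I T))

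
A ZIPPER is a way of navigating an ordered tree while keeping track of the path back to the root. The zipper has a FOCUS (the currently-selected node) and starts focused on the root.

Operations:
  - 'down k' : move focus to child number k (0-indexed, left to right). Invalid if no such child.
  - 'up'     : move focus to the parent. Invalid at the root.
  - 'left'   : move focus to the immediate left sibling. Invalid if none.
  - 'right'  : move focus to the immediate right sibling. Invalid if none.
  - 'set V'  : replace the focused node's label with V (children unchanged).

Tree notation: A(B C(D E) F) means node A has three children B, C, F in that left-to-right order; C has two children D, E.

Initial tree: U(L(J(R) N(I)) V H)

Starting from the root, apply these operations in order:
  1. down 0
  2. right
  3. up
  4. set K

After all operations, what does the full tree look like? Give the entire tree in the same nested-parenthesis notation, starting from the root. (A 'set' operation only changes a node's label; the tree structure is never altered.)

Answer: K(L(J(R) N(I)) V H)

Derivation:
Step 1 (down 0): focus=L path=0 depth=1 children=['J', 'N'] left=[] right=['V', 'H'] parent=U
Step 2 (right): focus=V path=1 depth=1 children=[] left=['L'] right=['H'] parent=U
Step 3 (up): focus=U path=root depth=0 children=['L', 'V', 'H'] (at root)
Step 4 (set K): focus=K path=root depth=0 children=['L', 'V', 'H'] (at root)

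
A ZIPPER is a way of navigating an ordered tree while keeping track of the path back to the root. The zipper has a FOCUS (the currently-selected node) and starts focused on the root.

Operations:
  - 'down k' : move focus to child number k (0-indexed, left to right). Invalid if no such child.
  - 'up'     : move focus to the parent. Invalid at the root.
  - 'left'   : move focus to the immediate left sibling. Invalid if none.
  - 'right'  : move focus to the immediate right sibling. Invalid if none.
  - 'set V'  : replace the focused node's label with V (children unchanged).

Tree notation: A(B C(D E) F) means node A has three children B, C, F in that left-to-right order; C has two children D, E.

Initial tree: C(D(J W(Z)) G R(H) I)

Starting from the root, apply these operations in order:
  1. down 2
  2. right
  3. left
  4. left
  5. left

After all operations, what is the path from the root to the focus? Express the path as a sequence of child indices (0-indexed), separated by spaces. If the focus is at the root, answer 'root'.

Step 1 (down 2): focus=R path=2 depth=1 children=['H'] left=['D', 'G'] right=['I'] parent=C
Step 2 (right): focus=I path=3 depth=1 children=[] left=['D', 'G', 'R'] right=[] parent=C
Step 3 (left): focus=R path=2 depth=1 children=['H'] left=['D', 'G'] right=['I'] parent=C
Step 4 (left): focus=G path=1 depth=1 children=[] left=['D'] right=['R', 'I'] parent=C
Step 5 (left): focus=D path=0 depth=1 children=['J', 'W'] left=[] right=['G', 'R', 'I'] parent=C

Answer: 0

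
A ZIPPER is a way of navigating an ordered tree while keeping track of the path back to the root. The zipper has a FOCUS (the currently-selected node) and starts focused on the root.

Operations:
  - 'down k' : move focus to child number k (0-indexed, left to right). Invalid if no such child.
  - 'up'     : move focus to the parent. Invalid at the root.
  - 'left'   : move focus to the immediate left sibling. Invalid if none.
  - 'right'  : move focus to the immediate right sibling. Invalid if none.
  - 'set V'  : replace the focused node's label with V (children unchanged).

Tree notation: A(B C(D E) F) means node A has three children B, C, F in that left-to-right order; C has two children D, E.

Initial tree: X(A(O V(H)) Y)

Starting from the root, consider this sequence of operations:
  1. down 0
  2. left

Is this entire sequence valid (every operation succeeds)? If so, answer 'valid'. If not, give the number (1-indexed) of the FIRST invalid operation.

Answer: 2

Derivation:
Step 1 (down 0): focus=A path=0 depth=1 children=['O', 'V'] left=[] right=['Y'] parent=X
Step 2 (left): INVALID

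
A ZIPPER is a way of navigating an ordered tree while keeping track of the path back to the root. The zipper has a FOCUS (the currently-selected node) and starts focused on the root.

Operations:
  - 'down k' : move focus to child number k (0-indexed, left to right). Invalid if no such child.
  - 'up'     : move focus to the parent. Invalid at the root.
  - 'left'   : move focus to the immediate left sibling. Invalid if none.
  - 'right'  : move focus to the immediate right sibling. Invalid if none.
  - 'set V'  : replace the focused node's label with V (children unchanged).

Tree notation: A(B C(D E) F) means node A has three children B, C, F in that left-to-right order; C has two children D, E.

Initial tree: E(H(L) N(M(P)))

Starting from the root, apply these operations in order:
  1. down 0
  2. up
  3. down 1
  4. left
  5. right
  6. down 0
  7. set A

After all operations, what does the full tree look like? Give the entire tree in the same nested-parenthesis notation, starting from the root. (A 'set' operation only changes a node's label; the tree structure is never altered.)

Step 1 (down 0): focus=H path=0 depth=1 children=['L'] left=[] right=['N'] parent=E
Step 2 (up): focus=E path=root depth=0 children=['H', 'N'] (at root)
Step 3 (down 1): focus=N path=1 depth=1 children=['M'] left=['H'] right=[] parent=E
Step 4 (left): focus=H path=0 depth=1 children=['L'] left=[] right=['N'] parent=E
Step 5 (right): focus=N path=1 depth=1 children=['M'] left=['H'] right=[] parent=E
Step 6 (down 0): focus=M path=1/0 depth=2 children=['P'] left=[] right=[] parent=N
Step 7 (set A): focus=A path=1/0 depth=2 children=['P'] left=[] right=[] parent=N

Answer: E(H(L) N(A(P)))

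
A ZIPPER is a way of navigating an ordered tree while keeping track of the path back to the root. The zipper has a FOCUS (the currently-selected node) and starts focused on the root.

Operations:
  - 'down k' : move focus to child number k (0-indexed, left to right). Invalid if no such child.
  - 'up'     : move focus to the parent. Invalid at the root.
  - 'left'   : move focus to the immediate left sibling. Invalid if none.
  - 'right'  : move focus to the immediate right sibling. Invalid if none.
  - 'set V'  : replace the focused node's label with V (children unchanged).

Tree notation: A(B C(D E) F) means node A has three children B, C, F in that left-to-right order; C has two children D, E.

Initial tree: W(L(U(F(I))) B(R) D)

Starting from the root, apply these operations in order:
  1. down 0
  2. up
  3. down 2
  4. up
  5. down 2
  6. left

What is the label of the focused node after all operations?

Answer: B

Derivation:
Step 1 (down 0): focus=L path=0 depth=1 children=['U'] left=[] right=['B', 'D'] parent=W
Step 2 (up): focus=W path=root depth=0 children=['L', 'B', 'D'] (at root)
Step 3 (down 2): focus=D path=2 depth=1 children=[] left=['L', 'B'] right=[] parent=W
Step 4 (up): focus=W path=root depth=0 children=['L', 'B', 'D'] (at root)
Step 5 (down 2): focus=D path=2 depth=1 children=[] left=['L', 'B'] right=[] parent=W
Step 6 (left): focus=B path=1 depth=1 children=['R'] left=['L'] right=['D'] parent=W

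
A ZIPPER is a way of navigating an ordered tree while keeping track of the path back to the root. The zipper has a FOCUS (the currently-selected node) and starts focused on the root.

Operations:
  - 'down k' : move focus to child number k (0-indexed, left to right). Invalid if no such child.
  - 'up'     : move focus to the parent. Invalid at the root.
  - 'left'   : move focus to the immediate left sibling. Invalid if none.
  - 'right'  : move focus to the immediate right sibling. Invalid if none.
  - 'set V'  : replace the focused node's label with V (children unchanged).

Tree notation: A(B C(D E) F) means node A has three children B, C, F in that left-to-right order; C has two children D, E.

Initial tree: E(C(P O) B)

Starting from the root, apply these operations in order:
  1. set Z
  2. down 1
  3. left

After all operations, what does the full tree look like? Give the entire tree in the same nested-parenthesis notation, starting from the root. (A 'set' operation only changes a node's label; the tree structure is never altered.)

Step 1 (set Z): focus=Z path=root depth=0 children=['C', 'B'] (at root)
Step 2 (down 1): focus=B path=1 depth=1 children=[] left=['C'] right=[] parent=Z
Step 3 (left): focus=C path=0 depth=1 children=['P', 'O'] left=[] right=['B'] parent=Z

Answer: Z(C(P O) B)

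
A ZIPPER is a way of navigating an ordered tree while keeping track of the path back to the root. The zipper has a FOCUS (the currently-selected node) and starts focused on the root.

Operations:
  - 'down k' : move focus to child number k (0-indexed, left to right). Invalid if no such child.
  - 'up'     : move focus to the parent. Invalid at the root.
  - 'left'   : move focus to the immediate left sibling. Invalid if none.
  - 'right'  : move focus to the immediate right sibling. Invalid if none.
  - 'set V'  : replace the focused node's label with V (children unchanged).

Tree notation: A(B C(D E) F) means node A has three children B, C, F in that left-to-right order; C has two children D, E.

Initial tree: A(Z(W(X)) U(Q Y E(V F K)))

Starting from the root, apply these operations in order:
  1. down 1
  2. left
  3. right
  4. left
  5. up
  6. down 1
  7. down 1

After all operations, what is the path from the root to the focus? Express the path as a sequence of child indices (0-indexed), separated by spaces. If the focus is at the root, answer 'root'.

Step 1 (down 1): focus=U path=1 depth=1 children=['Q', 'Y', 'E'] left=['Z'] right=[] parent=A
Step 2 (left): focus=Z path=0 depth=1 children=['W'] left=[] right=['U'] parent=A
Step 3 (right): focus=U path=1 depth=1 children=['Q', 'Y', 'E'] left=['Z'] right=[] parent=A
Step 4 (left): focus=Z path=0 depth=1 children=['W'] left=[] right=['U'] parent=A
Step 5 (up): focus=A path=root depth=0 children=['Z', 'U'] (at root)
Step 6 (down 1): focus=U path=1 depth=1 children=['Q', 'Y', 'E'] left=['Z'] right=[] parent=A
Step 7 (down 1): focus=Y path=1/1 depth=2 children=[] left=['Q'] right=['E'] parent=U

Answer: 1 1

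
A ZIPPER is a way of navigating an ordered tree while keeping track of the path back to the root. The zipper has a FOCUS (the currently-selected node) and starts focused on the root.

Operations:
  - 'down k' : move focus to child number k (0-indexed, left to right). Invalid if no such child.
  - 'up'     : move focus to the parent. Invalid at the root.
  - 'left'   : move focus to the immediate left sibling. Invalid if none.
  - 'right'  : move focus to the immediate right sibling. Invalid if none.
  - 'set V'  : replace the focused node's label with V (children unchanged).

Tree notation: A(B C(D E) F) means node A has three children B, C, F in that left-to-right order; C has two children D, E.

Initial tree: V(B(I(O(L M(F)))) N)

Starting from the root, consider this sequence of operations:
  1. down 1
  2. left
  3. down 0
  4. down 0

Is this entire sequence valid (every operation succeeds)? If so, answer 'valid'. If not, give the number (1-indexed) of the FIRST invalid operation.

Step 1 (down 1): focus=N path=1 depth=1 children=[] left=['B'] right=[] parent=V
Step 2 (left): focus=B path=0 depth=1 children=['I'] left=[] right=['N'] parent=V
Step 3 (down 0): focus=I path=0/0 depth=2 children=['O'] left=[] right=[] parent=B
Step 4 (down 0): focus=O path=0/0/0 depth=3 children=['L', 'M'] left=[] right=[] parent=I

Answer: valid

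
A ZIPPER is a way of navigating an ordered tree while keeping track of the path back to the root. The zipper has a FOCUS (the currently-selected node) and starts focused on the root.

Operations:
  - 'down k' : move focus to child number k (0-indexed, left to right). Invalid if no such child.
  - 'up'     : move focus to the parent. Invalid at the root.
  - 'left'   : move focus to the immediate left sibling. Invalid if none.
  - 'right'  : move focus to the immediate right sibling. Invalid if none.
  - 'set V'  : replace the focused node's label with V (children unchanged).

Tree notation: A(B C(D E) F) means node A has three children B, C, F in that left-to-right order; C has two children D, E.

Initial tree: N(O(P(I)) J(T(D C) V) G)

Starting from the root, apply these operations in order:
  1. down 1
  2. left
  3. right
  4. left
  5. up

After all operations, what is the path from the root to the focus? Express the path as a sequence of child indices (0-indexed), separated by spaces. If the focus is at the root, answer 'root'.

Answer: root

Derivation:
Step 1 (down 1): focus=J path=1 depth=1 children=['T', 'V'] left=['O'] right=['G'] parent=N
Step 2 (left): focus=O path=0 depth=1 children=['P'] left=[] right=['J', 'G'] parent=N
Step 3 (right): focus=J path=1 depth=1 children=['T', 'V'] left=['O'] right=['G'] parent=N
Step 4 (left): focus=O path=0 depth=1 children=['P'] left=[] right=['J', 'G'] parent=N
Step 5 (up): focus=N path=root depth=0 children=['O', 'J', 'G'] (at root)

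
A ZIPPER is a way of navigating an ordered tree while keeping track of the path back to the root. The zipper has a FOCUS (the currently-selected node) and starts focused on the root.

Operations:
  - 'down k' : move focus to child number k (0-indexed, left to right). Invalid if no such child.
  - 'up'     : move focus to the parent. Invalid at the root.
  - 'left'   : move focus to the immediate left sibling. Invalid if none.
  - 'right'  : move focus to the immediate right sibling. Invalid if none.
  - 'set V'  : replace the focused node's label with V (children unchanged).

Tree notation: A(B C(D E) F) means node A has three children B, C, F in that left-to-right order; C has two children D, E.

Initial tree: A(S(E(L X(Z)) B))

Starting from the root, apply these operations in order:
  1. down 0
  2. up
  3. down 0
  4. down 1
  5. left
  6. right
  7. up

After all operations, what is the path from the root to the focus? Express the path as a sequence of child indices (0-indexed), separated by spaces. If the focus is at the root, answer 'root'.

Answer: 0

Derivation:
Step 1 (down 0): focus=S path=0 depth=1 children=['E', 'B'] left=[] right=[] parent=A
Step 2 (up): focus=A path=root depth=0 children=['S'] (at root)
Step 3 (down 0): focus=S path=0 depth=1 children=['E', 'B'] left=[] right=[] parent=A
Step 4 (down 1): focus=B path=0/1 depth=2 children=[] left=['E'] right=[] parent=S
Step 5 (left): focus=E path=0/0 depth=2 children=['L', 'X'] left=[] right=['B'] parent=S
Step 6 (right): focus=B path=0/1 depth=2 children=[] left=['E'] right=[] parent=S
Step 7 (up): focus=S path=0 depth=1 children=['E', 'B'] left=[] right=[] parent=A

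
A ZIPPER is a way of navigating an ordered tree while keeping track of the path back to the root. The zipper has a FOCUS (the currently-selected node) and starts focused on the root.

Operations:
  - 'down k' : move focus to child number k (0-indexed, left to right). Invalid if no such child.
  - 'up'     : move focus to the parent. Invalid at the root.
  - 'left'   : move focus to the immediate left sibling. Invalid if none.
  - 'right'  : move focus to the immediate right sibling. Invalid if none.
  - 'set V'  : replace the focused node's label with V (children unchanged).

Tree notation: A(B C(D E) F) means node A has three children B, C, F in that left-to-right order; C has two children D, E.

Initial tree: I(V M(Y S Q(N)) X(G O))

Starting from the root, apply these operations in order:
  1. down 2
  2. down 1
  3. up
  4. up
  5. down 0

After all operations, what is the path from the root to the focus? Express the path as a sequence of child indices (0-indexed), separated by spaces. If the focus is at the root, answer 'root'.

Answer: 0

Derivation:
Step 1 (down 2): focus=X path=2 depth=1 children=['G', 'O'] left=['V', 'M'] right=[] parent=I
Step 2 (down 1): focus=O path=2/1 depth=2 children=[] left=['G'] right=[] parent=X
Step 3 (up): focus=X path=2 depth=1 children=['G', 'O'] left=['V', 'M'] right=[] parent=I
Step 4 (up): focus=I path=root depth=0 children=['V', 'M', 'X'] (at root)
Step 5 (down 0): focus=V path=0 depth=1 children=[] left=[] right=['M', 'X'] parent=I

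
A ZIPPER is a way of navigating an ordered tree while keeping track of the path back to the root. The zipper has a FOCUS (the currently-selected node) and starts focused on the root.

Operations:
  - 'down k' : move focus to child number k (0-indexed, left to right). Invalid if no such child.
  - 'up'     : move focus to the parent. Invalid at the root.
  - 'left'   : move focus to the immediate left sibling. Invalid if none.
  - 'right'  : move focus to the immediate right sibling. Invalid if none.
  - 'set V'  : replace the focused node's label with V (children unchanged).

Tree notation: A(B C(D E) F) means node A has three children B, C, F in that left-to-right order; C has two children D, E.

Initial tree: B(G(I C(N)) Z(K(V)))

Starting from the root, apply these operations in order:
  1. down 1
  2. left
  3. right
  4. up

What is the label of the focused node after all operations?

Answer: B

Derivation:
Step 1 (down 1): focus=Z path=1 depth=1 children=['K'] left=['G'] right=[] parent=B
Step 2 (left): focus=G path=0 depth=1 children=['I', 'C'] left=[] right=['Z'] parent=B
Step 3 (right): focus=Z path=1 depth=1 children=['K'] left=['G'] right=[] parent=B
Step 4 (up): focus=B path=root depth=0 children=['G', 'Z'] (at root)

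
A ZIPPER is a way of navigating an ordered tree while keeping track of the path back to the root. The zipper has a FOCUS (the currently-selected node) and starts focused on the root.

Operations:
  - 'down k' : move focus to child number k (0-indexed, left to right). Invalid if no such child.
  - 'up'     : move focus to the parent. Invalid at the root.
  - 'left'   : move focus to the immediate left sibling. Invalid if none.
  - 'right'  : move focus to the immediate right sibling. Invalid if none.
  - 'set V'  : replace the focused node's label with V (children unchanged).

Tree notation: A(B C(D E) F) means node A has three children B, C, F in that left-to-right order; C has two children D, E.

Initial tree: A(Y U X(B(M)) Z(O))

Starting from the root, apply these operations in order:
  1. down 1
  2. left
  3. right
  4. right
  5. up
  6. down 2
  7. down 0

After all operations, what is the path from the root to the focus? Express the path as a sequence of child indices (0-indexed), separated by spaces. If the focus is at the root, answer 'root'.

Answer: 2 0

Derivation:
Step 1 (down 1): focus=U path=1 depth=1 children=[] left=['Y'] right=['X', 'Z'] parent=A
Step 2 (left): focus=Y path=0 depth=1 children=[] left=[] right=['U', 'X', 'Z'] parent=A
Step 3 (right): focus=U path=1 depth=1 children=[] left=['Y'] right=['X', 'Z'] parent=A
Step 4 (right): focus=X path=2 depth=1 children=['B'] left=['Y', 'U'] right=['Z'] parent=A
Step 5 (up): focus=A path=root depth=0 children=['Y', 'U', 'X', 'Z'] (at root)
Step 6 (down 2): focus=X path=2 depth=1 children=['B'] left=['Y', 'U'] right=['Z'] parent=A
Step 7 (down 0): focus=B path=2/0 depth=2 children=['M'] left=[] right=[] parent=X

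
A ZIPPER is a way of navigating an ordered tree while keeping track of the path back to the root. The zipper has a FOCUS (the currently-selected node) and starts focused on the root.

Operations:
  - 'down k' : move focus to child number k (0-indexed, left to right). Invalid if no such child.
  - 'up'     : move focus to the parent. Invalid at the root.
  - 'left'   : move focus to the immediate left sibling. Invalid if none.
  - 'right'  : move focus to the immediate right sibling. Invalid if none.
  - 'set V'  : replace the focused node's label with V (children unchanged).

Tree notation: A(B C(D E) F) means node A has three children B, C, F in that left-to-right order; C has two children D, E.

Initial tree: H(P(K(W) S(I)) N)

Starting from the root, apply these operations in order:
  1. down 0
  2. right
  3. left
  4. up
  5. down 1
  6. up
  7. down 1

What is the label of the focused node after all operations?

Answer: N

Derivation:
Step 1 (down 0): focus=P path=0 depth=1 children=['K', 'S'] left=[] right=['N'] parent=H
Step 2 (right): focus=N path=1 depth=1 children=[] left=['P'] right=[] parent=H
Step 3 (left): focus=P path=0 depth=1 children=['K', 'S'] left=[] right=['N'] parent=H
Step 4 (up): focus=H path=root depth=0 children=['P', 'N'] (at root)
Step 5 (down 1): focus=N path=1 depth=1 children=[] left=['P'] right=[] parent=H
Step 6 (up): focus=H path=root depth=0 children=['P', 'N'] (at root)
Step 7 (down 1): focus=N path=1 depth=1 children=[] left=['P'] right=[] parent=H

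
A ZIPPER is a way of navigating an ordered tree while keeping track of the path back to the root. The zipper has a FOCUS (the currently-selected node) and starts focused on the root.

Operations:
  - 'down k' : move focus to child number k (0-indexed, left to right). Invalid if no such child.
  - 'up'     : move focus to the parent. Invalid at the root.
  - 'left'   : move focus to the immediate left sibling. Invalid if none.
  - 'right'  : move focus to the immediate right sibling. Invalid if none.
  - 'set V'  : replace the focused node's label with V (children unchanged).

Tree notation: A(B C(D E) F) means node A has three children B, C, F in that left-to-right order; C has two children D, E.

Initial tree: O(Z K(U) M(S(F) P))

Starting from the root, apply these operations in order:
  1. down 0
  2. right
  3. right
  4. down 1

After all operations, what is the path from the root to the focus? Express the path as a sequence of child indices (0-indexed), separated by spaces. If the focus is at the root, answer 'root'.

Step 1 (down 0): focus=Z path=0 depth=1 children=[] left=[] right=['K', 'M'] parent=O
Step 2 (right): focus=K path=1 depth=1 children=['U'] left=['Z'] right=['M'] parent=O
Step 3 (right): focus=M path=2 depth=1 children=['S', 'P'] left=['Z', 'K'] right=[] parent=O
Step 4 (down 1): focus=P path=2/1 depth=2 children=[] left=['S'] right=[] parent=M

Answer: 2 1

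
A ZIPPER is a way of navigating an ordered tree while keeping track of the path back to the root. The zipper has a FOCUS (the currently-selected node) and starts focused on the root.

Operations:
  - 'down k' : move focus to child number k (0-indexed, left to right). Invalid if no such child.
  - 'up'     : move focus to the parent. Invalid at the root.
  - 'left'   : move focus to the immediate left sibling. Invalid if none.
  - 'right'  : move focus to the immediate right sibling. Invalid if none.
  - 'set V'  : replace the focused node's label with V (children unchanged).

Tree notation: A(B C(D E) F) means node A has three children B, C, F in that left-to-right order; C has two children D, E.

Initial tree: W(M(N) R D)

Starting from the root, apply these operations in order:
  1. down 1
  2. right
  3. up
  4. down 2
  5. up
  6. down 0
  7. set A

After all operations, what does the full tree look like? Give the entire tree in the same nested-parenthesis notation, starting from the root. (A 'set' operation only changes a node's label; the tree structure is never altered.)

Step 1 (down 1): focus=R path=1 depth=1 children=[] left=['M'] right=['D'] parent=W
Step 2 (right): focus=D path=2 depth=1 children=[] left=['M', 'R'] right=[] parent=W
Step 3 (up): focus=W path=root depth=0 children=['M', 'R', 'D'] (at root)
Step 4 (down 2): focus=D path=2 depth=1 children=[] left=['M', 'R'] right=[] parent=W
Step 5 (up): focus=W path=root depth=0 children=['M', 'R', 'D'] (at root)
Step 6 (down 0): focus=M path=0 depth=1 children=['N'] left=[] right=['R', 'D'] parent=W
Step 7 (set A): focus=A path=0 depth=1 children=['N'] left=[] right=['R', 'D'] parent=W

Answer: W(A(N) R D)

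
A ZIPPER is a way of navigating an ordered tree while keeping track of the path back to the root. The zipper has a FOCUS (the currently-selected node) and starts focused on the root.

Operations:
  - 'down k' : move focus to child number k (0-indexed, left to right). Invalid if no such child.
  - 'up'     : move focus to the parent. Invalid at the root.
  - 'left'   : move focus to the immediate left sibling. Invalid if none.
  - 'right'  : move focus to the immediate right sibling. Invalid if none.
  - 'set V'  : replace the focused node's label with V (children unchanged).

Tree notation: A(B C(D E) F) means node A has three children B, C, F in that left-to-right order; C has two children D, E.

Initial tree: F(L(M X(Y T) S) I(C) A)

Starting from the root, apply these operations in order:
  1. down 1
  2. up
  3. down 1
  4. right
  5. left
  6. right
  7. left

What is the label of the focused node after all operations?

Answer: I

Derivation:
Step 1 (down 1): focus=I path=1 depth=1 children=['C'] left=['L'] right=['A'] parent=F
Step 2 (up): focus=F path=root depth=0 children=['L', 'I', 'A'] (at root)
Step 3 (down 1): focus=I path=1 depth=1 children=['C'] left=['L'] right=['A'] parent=F
Step 4 (right): focus=A path=2 depth=1 children=[] left=['L', 'I'] right=[] parent=F
Step 5 (left): focus=I path=1 depth=1 children=['C'] left=['L'] right=['A'] parent=F
Step 6 (right): focus=A path=2 depth=1 children=[] left=['L', 'I'] right=[] parent=F
Step 7 (left): focus=I path=1 depth=1 children=['C'] left=['L'] right=['A'] parent=F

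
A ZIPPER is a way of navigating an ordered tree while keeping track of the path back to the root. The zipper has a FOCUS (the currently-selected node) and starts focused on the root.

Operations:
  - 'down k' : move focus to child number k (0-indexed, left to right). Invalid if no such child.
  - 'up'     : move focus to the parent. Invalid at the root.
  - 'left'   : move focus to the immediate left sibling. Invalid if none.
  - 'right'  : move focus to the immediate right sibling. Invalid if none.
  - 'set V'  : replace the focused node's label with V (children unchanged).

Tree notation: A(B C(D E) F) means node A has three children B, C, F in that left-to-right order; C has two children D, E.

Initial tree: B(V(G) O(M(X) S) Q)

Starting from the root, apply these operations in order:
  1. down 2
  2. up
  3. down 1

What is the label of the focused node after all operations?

Step 1 (down 2): focus=Q path=2 depth=1 children=[] left=['V', 'O'] right=[] parent=B
Step 2 (up): focus=B path=root depth=0 children=['V', 'O', 'Q'] (at root)
Step 3 (down 1): focus=O path=1 depth=1 children=['M', 'S'] left=['V'] right=['Q'] parent=B

Answer: O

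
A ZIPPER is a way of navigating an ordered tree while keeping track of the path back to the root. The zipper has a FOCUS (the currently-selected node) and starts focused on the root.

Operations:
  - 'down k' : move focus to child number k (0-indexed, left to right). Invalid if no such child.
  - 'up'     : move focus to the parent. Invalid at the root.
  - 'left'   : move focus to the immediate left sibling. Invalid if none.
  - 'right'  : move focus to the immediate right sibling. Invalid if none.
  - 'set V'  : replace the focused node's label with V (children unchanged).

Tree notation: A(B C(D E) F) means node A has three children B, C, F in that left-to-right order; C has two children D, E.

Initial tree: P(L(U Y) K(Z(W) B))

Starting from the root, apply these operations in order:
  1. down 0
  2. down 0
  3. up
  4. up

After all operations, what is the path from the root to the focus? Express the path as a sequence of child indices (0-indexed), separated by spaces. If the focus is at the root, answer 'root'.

Step 1 (down 0): focus=L path=0 depth=1 children=['U', 'Y'] left=[] right=['K'] parent=P
Step 2 (down 0): focus=U path=0/0 depth=2 children=[] left=[] right=['Y'] parent=L
Step 3 (up): focus=L path=0 depth=1 children=['U', 'Y'] left=[] right=['K'] parent=P
Step 4 (up): focus=P path=root depth=0 children=['L', 'K'] (at root)

Answer: root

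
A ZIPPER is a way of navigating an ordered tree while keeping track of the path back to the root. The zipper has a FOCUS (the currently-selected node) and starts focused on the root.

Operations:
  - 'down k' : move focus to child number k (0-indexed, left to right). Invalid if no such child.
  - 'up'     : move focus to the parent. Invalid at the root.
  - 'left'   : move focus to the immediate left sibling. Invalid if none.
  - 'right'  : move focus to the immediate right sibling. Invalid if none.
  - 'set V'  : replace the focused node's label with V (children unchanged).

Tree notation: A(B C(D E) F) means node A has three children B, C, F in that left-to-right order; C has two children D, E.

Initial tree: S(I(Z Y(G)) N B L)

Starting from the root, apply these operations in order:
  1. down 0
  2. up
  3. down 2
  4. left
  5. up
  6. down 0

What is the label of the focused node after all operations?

Step 1 (down 0): focus=I path=0 depth=1 children=['Z', 'Y'] left=[] right=['N', 'B', 'L'] parent=S
Step 2 (up): focus=S path=root depth=0 children=['I', 'N', 'B', 'L'] (at root)
Step 3 (down 2): focus=B path=2 depth=1 children=[] left=['I', 'N'] right=['L'] parent=S
Step 4 (left): focus=N path=1 depth=1 children=[] left=['I'] right=['B', 'L'] parent=S
Step 5 (up): focus=S path=root depth=0 children=['I', 'N', 'B', 'L'] (at root)
Step 6 (down 0): focus=I path=0 depth=1 children=['Z', 'Y'] left=[] right=['N', 'B', 'L'] parent=S

Answer: I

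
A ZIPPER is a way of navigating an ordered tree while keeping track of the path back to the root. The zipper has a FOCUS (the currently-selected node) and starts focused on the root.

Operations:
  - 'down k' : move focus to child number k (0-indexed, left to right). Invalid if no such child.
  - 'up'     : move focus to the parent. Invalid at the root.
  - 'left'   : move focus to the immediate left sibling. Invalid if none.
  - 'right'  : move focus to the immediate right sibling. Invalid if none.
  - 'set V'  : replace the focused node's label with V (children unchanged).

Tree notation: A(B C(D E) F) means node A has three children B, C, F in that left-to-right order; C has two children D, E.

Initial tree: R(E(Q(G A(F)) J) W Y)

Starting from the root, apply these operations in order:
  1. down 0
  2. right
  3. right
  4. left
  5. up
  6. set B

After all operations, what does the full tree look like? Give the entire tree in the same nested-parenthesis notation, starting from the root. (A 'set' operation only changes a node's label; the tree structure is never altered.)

Answer: B(E(Q(G A(F)) J) W Y)

Derivation:
Step 1 (down 0): focus=E path=0 depth=1 children=['Q', 'J'] left=[] right=['W', 'Y'] parent=R
Step 2 (right): focus=W path=1 depth=1 children=[] left=['E'] right=['Y'] parent=R
Step 3 (right): focus=Y path=2 depth=1 children=[] left=['E', 'W'] right=[] parent=R
Step 4 (left): focus=W path=1 depth=1 children=[] left=['E'] right=['Y'] parent=R
Step 5 (up): focus=R path=root depth=0 children=['E', 'W', 'Y'] (at root)
Step 6 (set B): focus=B path=root depth=0 children=['E', 'W', 'Y'] (at root)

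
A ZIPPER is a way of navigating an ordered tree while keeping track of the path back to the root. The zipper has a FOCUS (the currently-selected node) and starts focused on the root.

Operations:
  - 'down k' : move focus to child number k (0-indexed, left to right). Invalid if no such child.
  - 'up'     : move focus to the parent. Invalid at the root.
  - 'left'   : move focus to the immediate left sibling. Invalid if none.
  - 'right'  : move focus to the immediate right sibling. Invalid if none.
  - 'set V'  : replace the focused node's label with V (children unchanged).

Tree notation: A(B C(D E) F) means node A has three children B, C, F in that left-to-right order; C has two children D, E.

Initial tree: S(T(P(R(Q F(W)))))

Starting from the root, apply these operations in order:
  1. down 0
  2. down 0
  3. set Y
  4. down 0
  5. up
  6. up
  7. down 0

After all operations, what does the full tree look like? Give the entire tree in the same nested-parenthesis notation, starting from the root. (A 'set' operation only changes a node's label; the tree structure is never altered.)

Step 1 (down 0): focus=T path=0 depth=1 children=['P'] left=[] right=[] parent=S
Step 2 (down 0): focus=P path=0/0 depth=2 children=['R'] left=[] right=[] parent=T
Step 3 (set Y): focus=Y path=0/0 depth=2 children=['R'] left=[] right=[] parent=T
Step 4 (down 0): focus=R path=0/0/0 depth=3 children=['Q', 'F'] left=[] right=[] parent=Y
Step 5 (up): focus=Y path=0/0 depth=2 children=['R'] left=[] right=[] parent=T
Step 6 (up): focus=T path=0 depth=1 children=['Y'] left=[] right=[] parent=S
Step 7 (down 0): focus=Y path=0/0 depth=2 children=['R'] left=[] right=[] parent=T

Answer: S(T(Y(R(Q F(W)))))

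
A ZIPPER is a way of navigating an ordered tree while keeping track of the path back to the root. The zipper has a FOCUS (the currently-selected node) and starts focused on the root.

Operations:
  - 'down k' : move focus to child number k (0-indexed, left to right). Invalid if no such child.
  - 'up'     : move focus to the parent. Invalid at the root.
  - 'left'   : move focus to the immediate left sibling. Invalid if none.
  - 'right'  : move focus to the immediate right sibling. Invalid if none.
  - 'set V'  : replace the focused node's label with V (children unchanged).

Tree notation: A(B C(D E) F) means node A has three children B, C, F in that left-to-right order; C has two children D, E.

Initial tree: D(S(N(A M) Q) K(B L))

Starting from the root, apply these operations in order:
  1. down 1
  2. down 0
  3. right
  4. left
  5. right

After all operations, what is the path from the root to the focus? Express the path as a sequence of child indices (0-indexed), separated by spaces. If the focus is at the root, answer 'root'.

Answer: 1 1

Derivation:
Step 1 (down 1): focus=K path=1 depth=1 children=['B', 'L'] left=['S'] right=[] parent=D
Step 2 (down 0): focus=B path=1/0 depth=2 children=[] left=[] right=['L'] parent=K
Step 3 (right): focus=L path=1/1 depth=2 children=[] left=['B'] right=[] parent=K
Step 4 (left): focus=B path=1/0 depth=2 children=[] left=[] right=['L'] parent=K
Step 5 (right): focus=L path=1/1 depth=2 children=[] left=['B'] right=[] parent=K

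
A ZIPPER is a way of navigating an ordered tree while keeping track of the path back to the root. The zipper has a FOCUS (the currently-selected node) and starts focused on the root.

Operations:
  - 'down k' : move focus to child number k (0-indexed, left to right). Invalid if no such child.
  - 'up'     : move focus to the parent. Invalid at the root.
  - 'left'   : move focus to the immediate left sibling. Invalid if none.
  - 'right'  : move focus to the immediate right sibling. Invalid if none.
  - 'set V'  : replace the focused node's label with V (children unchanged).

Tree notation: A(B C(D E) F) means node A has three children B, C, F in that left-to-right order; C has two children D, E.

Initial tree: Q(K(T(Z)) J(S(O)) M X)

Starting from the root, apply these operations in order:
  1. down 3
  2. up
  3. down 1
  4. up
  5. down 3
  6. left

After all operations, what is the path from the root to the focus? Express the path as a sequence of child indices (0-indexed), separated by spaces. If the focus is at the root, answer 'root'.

Answer: 2

Derivation:
Step 1 (down 3): focus=X path=3 depth=1 children=[] left=['K', 'J', 'M'] right=[] parent=Q
Step 2 (up): focus=Q path=root depth=0 children=['K', 'J', 'M', 'X'] (at root)
Step 3 (down 1): focus=J path=1 depth=1 children=['S'] left=['K'] right=['M', 'X'] parent=Q
Step 4 (up): focus=Q path=root depth=0 children=['K', 'J', 'M', 'X'] (at root)
Step 5 (down 3): focus=X path=3 depth=1 children=[] left=['K', 'J', 'M'] right=[] parent=Q
Step 6 (left): focus=M path=2 depth=1 children=[] left=['K', 'J'] right=['X'] parent=Q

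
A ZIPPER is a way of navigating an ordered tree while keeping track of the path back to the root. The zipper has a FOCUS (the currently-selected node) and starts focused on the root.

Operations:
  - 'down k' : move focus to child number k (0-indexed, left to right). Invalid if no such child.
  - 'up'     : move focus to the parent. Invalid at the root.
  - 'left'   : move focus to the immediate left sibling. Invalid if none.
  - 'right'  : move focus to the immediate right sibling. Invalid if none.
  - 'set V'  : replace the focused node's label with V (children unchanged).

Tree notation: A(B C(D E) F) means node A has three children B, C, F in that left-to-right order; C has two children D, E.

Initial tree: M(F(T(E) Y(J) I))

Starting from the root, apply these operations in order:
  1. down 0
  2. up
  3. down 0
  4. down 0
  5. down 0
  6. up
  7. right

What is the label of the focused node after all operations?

Answer: Y

Derivation:
Step 1 (down 0): focus=F path=0 depth=1 children=['T', 'Y', 'I'] left=[] right=[] parent=M
Step 2 (up): focus=M path=root depth=0 children=['F'] (at root)
Step 3 (down 0): focus=F path=0 depth=1 children=['T', 'Y', 'I'] left=[] right=[] parent=M
Step 4 (down 0): focus=T path=0/0 depth=2 children=['E'] left=[] right=['Y', 'I'] parent=F
Step 5 (down 0): focus=E path=0/0/0 depth=3 children=[] left=[] right=[] parent=T
Step 6 (up): focus=T path=0/0 depth=2 children=['E'] left=[] right=['Y', 'I'] parent=F
Step 7 (right): focus=Y path=0/1 depth=2 children=['J'] left=['T'] right=['I'] parent=F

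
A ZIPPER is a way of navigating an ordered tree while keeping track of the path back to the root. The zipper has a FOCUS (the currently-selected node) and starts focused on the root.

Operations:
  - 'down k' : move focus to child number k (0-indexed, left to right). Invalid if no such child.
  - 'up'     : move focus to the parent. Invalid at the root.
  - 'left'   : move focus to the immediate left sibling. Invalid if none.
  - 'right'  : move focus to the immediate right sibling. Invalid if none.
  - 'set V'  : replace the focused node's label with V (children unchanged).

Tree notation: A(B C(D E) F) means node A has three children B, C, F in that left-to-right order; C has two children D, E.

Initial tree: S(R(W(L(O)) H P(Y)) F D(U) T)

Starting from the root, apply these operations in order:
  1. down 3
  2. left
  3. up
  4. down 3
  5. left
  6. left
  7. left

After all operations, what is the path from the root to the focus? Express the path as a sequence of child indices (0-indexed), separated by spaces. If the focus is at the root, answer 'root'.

Answer: 0

Derivation:
Step 1 (down 3): focus=T path=3 depth=1 children=[] left=['R', 'F', 'D'] right=[] parent=S
Step 2 (left): focus=D path=2 depth=1 children=['U'] left=['R', 'F'] right=['T'] parent=S
Step 3 (up): focus=S path=root depth=0 children=['R', 'F', 'D', 'T'] (at root)
Step 4 (down 3): focus=T path=3 depth=1 children=[] left=['R', 'F', 'D'] right=[] parent=S
Step 5 (left): focus=D path=2 depth=1 children=['U'] left=['R', 'F'] right=['T'] parent=S
Step 6 (left): focus=F path=1 depth=1 children=[] left=['R'] right=['D', 'T'] parent=S
Step 7 (left): focus=R path=0 depth=1 children=['W', 'H', 'P'] left=[] right=['F', 'D', 'T'] parent=S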